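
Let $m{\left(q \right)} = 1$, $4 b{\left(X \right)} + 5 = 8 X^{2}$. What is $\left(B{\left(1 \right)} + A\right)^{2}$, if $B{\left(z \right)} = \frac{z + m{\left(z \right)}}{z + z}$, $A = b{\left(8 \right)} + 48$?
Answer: $\frac{494209}{16} \approx 30888.0$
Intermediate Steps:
$b{\left(X \right)} = - \frac{5}{4} + 2 X^{2}$ ($b{\left(X \right)} = - \frac{5}{4} + \frac{8 X^{2}}{4} = - \frac{5}{4} + 2 X^{2}$)
$A = \frac{699}{4}$ ($A = \left(- \frac{5}{4} + 2 \cdot 8^{2}\right) + 48 = \left(- \frac{5}{4} + 2 \cdot 64\right) + 48 = \left(- \frac{5}{4} + 128\right) + 48 = \frac{507}{4} + 48 = \frac{699}{4} \approx 174.75$)
$B{\left(z \right)} = \frac{1 + z}{2 z}$ ($B{\left(z \right)} = \frac{z + 1}{z + z} = \frac{1 + z}{2 z}$)
$\left(B{\left(1 \right)} + A\right)^{2} = \left(\frac{1 + 1}{2 \cdot 1} + \frac{699}{4}\right)^{2} = \left(\frac{1}{2} \cdot 1 \cdot 2 + \frac{699}{4}\right)^{2} = \left(1 + \frac{699}{4}\right)^{2} = \left(\frac{703}{4}\right)^{2} = \frac{494209}{16}$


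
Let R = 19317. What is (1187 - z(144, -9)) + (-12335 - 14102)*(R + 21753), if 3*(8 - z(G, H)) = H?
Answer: -1085766414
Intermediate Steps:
z(G, H) = 8 - H/3
(1187 - z(144, -9)) + (-12335 - 14102)*(R + 21753) = (1187 - (8 - 1/3*(-9))) + (-12335 - 14102)*(19317 + 21753) = (1187 - (8 + 3)) - 26437*41070 = (1187 - 1*11) - 1085767590 = (1187 - 11) - 1085767590 = 1176 - 1085767590 = -1085766414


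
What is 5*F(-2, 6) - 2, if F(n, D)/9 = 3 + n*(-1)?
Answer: 223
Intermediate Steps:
F(n, D) = 27 - 9*n (F(n, D) = 9*(3 + n*(-1)) = 9*(3 - n) = 27 - 9*n)
5*F(-2, 6) - 2 = 5*(27 - 9*(-2)) - 2 = 5*(27 + 18) - 2 = 5*45 - 2 = 225 - 2 = 223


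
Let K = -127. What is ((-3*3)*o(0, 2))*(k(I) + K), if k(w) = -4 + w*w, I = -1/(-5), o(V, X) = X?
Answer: 58932/25 ≈ 2357.3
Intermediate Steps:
I = ⅕ (I = -1*(-⅕) = ⅕ ≈ 0.20000)
k(w) = -4 + w²
((-3*3)*o(0, 2))*(k(I) + K) = (-3*3*2)*((-4 + (⅕)²) - 127) = (-9*2)*((-4 + 1/25) - 127) = -18*(-99/25 - 127) = -18*(-3274/25) = 58932/25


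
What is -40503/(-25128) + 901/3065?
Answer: 48927341/25672440 ≈ 1.9058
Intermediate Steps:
-40503/(-25128) + 901/3065 = -40503*(-1/25128) + 901*(1/3065) = 13501/8376 + 901/3065 = 48927341/25672440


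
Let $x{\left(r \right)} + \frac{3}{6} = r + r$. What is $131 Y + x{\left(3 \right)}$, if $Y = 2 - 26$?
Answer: $- \frac{6277}{2} \approx -3138.5$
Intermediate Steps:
$x{\left(r \right)} = - \frac{1}{2} + 2 r$ ($x{\left(r \right)} = - \frac{1}{2} + \left(r + r\right) = - \frac{1}{2} + 2 r$)
$Y = -24$ ($Y = 2 - 26 = -24$)
$131 Y + x{\left(3 \right)} = 131 \left(-24\right) + \left(- \frac{1}{2} + 2 \cdot 3\right) = -3144 + \left(- \frac{1}{2} + 6\right) = -3144 + \frac{11}{2} = - \frac{6277}{2}$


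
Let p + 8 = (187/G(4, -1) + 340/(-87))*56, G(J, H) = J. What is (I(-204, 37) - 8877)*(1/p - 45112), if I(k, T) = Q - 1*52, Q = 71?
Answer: 41564611630117/104015 ≈ 3.9960e+8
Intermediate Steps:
I(k, T) = 19 (I(k, T) = 71 - 1*52 = 71 - 52 = 19)
p = 208030/87 (p = -8 + (187/4 + 340/(-87))*56 = -8 + (187*(1/4) + 340*(-1/87))*56 = -8 + (187/4 - 340/87)*56 = -8 + (14909/348)*56 = -8 + 208726/87 = 208030/87 ≈ 2391.1)
(I(-204, 37) - 8877)*(1/p - 45112) = (19 - 8877)*(1/(208030/87) - 45112) = -8858*(87/208030 - 45112) = -8858*(-9384649273/208030) = 41564611630117/104015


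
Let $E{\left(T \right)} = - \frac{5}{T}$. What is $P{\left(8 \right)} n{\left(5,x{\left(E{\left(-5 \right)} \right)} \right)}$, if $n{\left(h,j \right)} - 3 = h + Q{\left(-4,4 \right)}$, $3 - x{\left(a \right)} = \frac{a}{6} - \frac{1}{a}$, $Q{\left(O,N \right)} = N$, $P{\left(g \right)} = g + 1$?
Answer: $108$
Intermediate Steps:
$P{\left(g \right)} = 1 + g$
$x{\left(a \right)} = 3 + \frac{1}{a} - \frac{a}{6}$ ($x{\left(a \right)} = 3 - \left(\frac{a}{6} - \frac{1}{a}\right) = 3 - \left(- \frac{1}{a} + \frac{a}{6}\right) = 3 + \frac{1}{a} - \frac{a}{6}$)
$n{\left(h,j \right)} = 7 + h$ ($n{\left(h,j \right)} = 3 + \left(h + 4\right) = 3 + \left(4 + h\right) = 7 + h$)
$P{\left(8 \right)} n{\left(5,x{\left(E{\left(-5 \right)} \right)} \right)} = \left(1 + 8\right) \left(7 + 5\right) = 9 \cdot 12 = 108$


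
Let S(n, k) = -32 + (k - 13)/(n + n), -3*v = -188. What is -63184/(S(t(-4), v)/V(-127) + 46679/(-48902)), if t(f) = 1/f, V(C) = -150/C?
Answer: 695210392800/1233981913 ≈ 563.39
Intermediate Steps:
v = 188/3 (v = -⅓*(-188) = 188/3 ≈ 62.667)
S(n, k) = -32 + (-13 + k)/(2*n) (S(n, k) = -32 + (-13 + k)/((2*n)) = -32 + (-13 + k)*(1/(2*n)) = -32 + (-13 + k)/(2*n))
-63184/(S(t(-4), v)/V(-127) + 46679/(-48902)) = -63184/(((-13 + 188/3 - 64/(-4))/(2*(1/(-4))))/((-150/(-127))) + 46679/(-48902)) = -63184/(((-13 + 188/3 - 64*(-¼))/(2*(-¼)))/((-150*(-1/127))) + 46679*(-1/48902)) = -63184/(((½)*(-4)*(-13 + 188/3 + 16))/(150/127) - 46679/48902) = -63184/(((½)*(-4)*(197/3))*(127/150) - 46679/48902) = -63184/(-394/3*127/150 - 46679/48902) = -63184/(-25019/225 - 46679/48902) = -63184/(-1233981913/11002950) = -63184*(-11002950/1233981913) = 695210392800/1233981913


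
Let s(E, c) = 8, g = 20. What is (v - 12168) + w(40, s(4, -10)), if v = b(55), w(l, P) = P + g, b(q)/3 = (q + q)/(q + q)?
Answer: -12137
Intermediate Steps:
b(q) = 3 (b(q) = 3*((q + q)/(q + q)) = 3*((2*q)/((2*q))) = 3*((2*q)*(1/(2*q))) = 3*1 = 3)
w(l, P) = 20 + P (w(l, P) = P + 20 = 20 + P)
v = 3
(v - 12168) + w(40, s(4, -10)) = (3 - 12168) + (20 + 8) = -12165 + 28 = -12137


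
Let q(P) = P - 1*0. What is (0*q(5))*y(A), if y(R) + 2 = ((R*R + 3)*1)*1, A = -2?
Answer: 0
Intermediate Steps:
q(P) = P (q(P) = P + 0 = P)
y(R) = 1 + R**2 (y(R) = -2 + ((R*R + 3)*1)*1 = -2 + ((R**2 + 3)*1)*1 = -2 + ((3 + R**2)*1)*1 = -2 + (3 + R**2)*1 = -2 + (3 + R**2) = 1 + R**2)
(0*q(5))*y(A) = (0*5)*(1 + (-2)**2) = 0*(1 + 4) = 0*5 = 0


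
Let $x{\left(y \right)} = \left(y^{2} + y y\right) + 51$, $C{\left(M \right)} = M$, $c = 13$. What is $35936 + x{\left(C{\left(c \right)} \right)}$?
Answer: $36325$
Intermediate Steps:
$x{\left(y \right)} = 51 + 2 y^{2}$ ($x{\left(y \right)} = \left(y^{2} + y^{2}\right) + 51 = 2 y^{2} + 51 = 51 + 2 y^{2}$)
$35936 + x{\left(C{\left(c \right)} \right)} = 35936 + \left(51 + 2 \cdot 13^{2}\right) = 35936 + \left(51 + 2 \cdot 169\right) = 35936 + \left(51 + 338\right) = 35936 + 389 = 36325$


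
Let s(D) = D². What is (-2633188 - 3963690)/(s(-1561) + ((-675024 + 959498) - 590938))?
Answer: -6596878/2130257 ≈ -3.0968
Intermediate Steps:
(-2633188 - 3963690)/(s(-1561) + ((-675024 + 959498) - 590938)) = (-2633188 - 3963690)/((-1561)² + ((-675024 + 959498) - 590938)) = -6596878/(2436721 + (284474 - 590938)) = -6596878/(2436721 - 306464) = -6596878/2130257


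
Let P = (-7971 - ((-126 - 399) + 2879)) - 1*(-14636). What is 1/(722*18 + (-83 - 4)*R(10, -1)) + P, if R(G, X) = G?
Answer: 52275187/12126 ≈ 4311.0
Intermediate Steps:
P = 4311 (P = (-7971 - (-525 + 2879)) + 14636 = (-7971 - 1*2354) + 14636 = (-7971 - 2354) + 14636 = -10325 + 14636 = 4311)
1/(722*18 + (-83 - 4)*R(10, -1)) + P = 1/(722*18 + (-83 - 4)*10) + 4311 = 1/(12996 - 87*10) + 4311 = 1/(12996 - 870) + 4311 = 1/12126 + 4311 = 52275187/12126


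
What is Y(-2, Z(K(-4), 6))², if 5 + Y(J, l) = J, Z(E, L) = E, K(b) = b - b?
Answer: 49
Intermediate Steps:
K(b) = 0
Y(J, l) = -5 + J
Y(-2, Z(K(-4), 6))² = (-5 - 2)² = (-7)² = 49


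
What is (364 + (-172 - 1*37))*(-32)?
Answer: -4960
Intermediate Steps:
(364 + (-172 - 1*37))*(-32) = (364 + (-172 - 37))*(-32) = (364 - 209)*(-32) = 155*(-32) = -4960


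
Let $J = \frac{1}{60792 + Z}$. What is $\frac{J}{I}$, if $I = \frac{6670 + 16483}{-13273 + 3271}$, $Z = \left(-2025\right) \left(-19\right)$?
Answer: $- \frac{3334}{766109617} \approx -4.3519 \cdot 10^{-6}$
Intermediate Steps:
$Z = 38475$
$I = - \frac{23153}{10002}$ ($I = \frac{23153}{-10002} = 23153 \left(- \frac{1}{10002}\right) = - \frac{23153}{10002} \approx -2.3148$)
$J = \frac{1}{99267}$ ($J = \frac{1}{60792 + 38475} = \frac{1}{99267} \approx 1.0074 \cdot 10^{-5}$)
$\frac{J}{I} = \frac{1}{99267 \left(- \frac{23153}{10002}\right)} = \frac{1}{99267} \left(- \frac{10002}{23153}\right) = - \frac{3334}{766109617}$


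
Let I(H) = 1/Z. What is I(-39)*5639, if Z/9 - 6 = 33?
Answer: 5639/351 ≈ 16.066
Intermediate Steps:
Z = 351 (Z = 54 + 9*33 = 54 + 297 = 351)
I(H) = 1/351
I(-39)*5639 = (1/351)*5639 = 5639/351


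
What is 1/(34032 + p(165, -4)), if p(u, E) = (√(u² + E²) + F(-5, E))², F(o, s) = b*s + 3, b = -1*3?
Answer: 30749/1878743552 - 15*√27241/1878743552 ≈ 1.5049e-5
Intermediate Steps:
b = -3
F(o, s) = 3 - 3*s (F(o, s) = -3*s + 3 = 3 - 3*s)
p(u, E) = (3 + √(E² + u²) - 3*E)² (p(u, E) = (√(u² + E²) + (3 - 3*E))² = (√(E² + u²) + (3 - 3*E))² = (3 + √(E² + u²) - 3*E)²)
1/(34032 + p(165, -4)) = 1/(34032 + (3 + √((-4)² + 165²) - 3*(-4))²) = 1/(34032 + (3 + √(16 + 27225) + 12)²) = 1/(34032 + (3 + √27241 + 12)²) = 1/(34032 + (15 + √27241)²)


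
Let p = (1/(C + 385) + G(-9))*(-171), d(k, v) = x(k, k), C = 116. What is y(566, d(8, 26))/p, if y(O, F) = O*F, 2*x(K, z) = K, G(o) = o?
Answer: 94522/64239 ≈ 1.4714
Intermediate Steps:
x(K, z) = K/2
d(k, v) = k/2
y(O, F) = F*O
p = 256956/167 (p = (1/(116 + 385) - 9)*(-171) = (1/501 - 9)*(-171) = -4508/501*(-171) = 256956/167 ≈ 1538.7)
y(566, d(8, 26))/p = (((½)*8)*566)/(256956/167) = (4*566)*(167/256956) = 2264*(167/256956) = 94522/64239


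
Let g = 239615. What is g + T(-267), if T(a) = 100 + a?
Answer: 239448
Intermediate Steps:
g + T(-267) = 239615 + (100 - 267) = 239615 - 167 = 239448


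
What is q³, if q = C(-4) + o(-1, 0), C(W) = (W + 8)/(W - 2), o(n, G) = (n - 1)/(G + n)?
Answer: 64/27 ≈ 2.3704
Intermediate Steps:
o(n, G) = (-1 + n)/(G + n)
C(W) = (8 + W)/(-2 + W)
q = 4/3 (q = (8 - 4)/(-2 - 4) + (-1 - 1)/(0 - 1) = 4/(-6) - 2/(-1) = -⅙*4 - 1*(-2) = -⅔ + 2 = 4/3 ≈ 1.3333)
q³ = (4/3)³ = 64/27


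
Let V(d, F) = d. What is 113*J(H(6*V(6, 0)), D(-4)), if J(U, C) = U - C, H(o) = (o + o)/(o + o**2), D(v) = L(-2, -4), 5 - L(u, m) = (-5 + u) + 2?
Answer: -41584/37 ≈ -1123.9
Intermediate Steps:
L(u, m) = 8 - u (L(u, m) = 5 - ((-5 + u) + 2) = 5 - (-3 + u) = 5 + (3 - u) = 8 - u)
D(v) = 10 (D(v) = 8 - 1*(-2) = 8 + 2 = 10)
H(o) = 2*o/(o + o**2) (H(o) = (2*o)/(o + o**2) = 2*o/(o + o**2))
113*J(H(6*V(6, 0)), D(-4)) = 113*(2/(1 + 6*6) - 1*10) = 113*(2/(1 + 36) - 10) = 113*(2/37 - 10) = 113*(-368/37) = -41584/37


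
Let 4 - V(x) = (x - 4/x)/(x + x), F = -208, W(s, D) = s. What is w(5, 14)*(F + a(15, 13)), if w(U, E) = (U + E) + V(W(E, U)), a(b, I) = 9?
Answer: -219497/49 ≈ -4479.5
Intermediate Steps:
V(x) = 4 - (x - 4/x)/(2*x) (V(x) = 4 - (x - 4/x)/(x + x) = 4 - (x - 4/x)/(2*x))
w(U, E) = 7/2 + E + U + 2/E² (w(U, E) = (U + E) + (7/2 + 2/E²) = (E + U) + (7/2 + 2/E²) = 7/2 + E + U + 2/E²)
w(5, 14)*(F + a(15, 13)) = (7/2 + 14 + 5 + 2/14²)*(-208 + 9) = (7/2 + 14 + 5 + 2*(1/196))*(-199) = (7/2 + 14 + 5 + 1/98)*(-199) = (1103/49)*(-199) = -219497/49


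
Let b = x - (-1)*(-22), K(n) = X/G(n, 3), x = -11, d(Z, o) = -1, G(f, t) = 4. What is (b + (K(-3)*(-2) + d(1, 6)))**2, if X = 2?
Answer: 1225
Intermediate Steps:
K(n) = 1/2 (K(n) = 2/4 = 2*(1/4) = 1/2)
b = -33 (b = -11 - (-1)*(-22) = -11 - 1*22 = -11 - 22 = -33)
(b + (K(-3)*(-2) + d(1, 6)))**2 = (-33 + ((1/2)*(-2) - 1))**2 = (-33 + (-1 - 1))**2 = (-33 - 2)**2 = (-35)**2 = 1225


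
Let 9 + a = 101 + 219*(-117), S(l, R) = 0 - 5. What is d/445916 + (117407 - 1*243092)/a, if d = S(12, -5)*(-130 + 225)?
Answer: 56032825235/11384681396 ≈ 4.9218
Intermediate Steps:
S(l, R) = -5
d = -475 (d = -5*(-130 + 225) = -5*95 = -475)
a = -25531 (a = -9 + (101 + 219*(-117)) = -9 + (101 - 25623) = -9 - 25522 = -25531)
d/445916 + (117407 - 1*243092)/a = -475/445916 + (117407 - 1*243092)/(-25531) = -475*1/445916 + (117407 - 243092)*(-1/25531) = -475/445916 - 125685*(-1/25531) = -475/445916 + 125685/25531 = 56032825235/11384681396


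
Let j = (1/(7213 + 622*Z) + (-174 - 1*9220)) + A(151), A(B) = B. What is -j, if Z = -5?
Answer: 37924028/4103 ≈ 9243.0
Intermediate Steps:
j = -37924028/4103 (j = (1/(7213 + 622*(-5)) + (-174 - 1*9220)) + 151 = (1/(7213 - 3110) + (-174 - 9220)) + 151 = (1/4103 - 9394) + 151 = -38543581/4103 + 151 = -37924028/4103 ≈ -9243.0)
-j = -1*(-37924028/4103) = 37924028/4103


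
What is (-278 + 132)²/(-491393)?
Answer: -21316/491393 ≈ -0.043379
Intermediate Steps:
(-278 + 132)²/(-491393) = (-146)²*(-1/491393) = 21316*(-1/491393) = -21316/491393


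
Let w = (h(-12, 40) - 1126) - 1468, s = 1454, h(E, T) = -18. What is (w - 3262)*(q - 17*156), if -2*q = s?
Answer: 19848246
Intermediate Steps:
q = -727 (q = -½*1454 = -727)
w = -2612 (w = (-18 - 1126) - 1468 = -1144 - 1468 = -2612)
(w - 3262)*(q - 17*156) = (-2612 - 3262)*(-727 - 17*156) = -5874*(-727 - 2652) = -5874*(-3379) = 19848246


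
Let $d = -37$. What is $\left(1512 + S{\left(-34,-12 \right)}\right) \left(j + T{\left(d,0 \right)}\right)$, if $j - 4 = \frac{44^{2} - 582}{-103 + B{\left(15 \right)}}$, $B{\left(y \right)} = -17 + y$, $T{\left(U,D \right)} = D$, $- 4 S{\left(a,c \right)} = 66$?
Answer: $- \frac{465599}{35} \approx -13303.0$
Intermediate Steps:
$S{\left(a,c \right)} = - \frac{33}{2}$ ($S{\left(a,c \right)} = \left(- \frac{1}{4}\right) 66 = - \frac{33}{2}$)
$j = - \frac{934}{105}$ ($j = 4 + \frac{44^{2} - 582}{-103 + \left(-17 + 15\right)} = 4 + \frac{1936 - 582}{-103 - 2} = 4 + \frac{1354}{-105} = 4 + 1354 \left(- \frac{1}{105}\right) = 4 - \frac{1354}{105} = - \frac{934}{105} \approx -8.8952$)
$\left(1512 + S{\left(-34,-12 \right)}\right) \left(j + T{\left(d,0 \right)}\right) = \left(1512 - \frac{33}{2}\right) \left(- \frac{934}{105} + 0\right) = \frac{2991}{2} \left(- \frac{934}{105}\right) = - \frac{465599}{35}$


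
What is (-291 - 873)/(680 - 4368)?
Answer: 291/922 ≈ 0.31562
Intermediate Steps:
(-291 - 873)/(680 - 4368) = -1164/(-3688) = -1164*(-1/3688) = 291/922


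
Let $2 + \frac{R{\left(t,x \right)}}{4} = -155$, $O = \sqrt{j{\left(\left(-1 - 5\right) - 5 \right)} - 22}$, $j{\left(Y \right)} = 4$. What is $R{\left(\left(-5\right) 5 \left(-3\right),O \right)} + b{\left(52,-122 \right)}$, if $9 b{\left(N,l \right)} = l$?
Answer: $- \frac{5774}{9} \approx -641.56$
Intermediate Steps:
$b{\left(N,l \right)} = \frac{l}{9}$
$O = 3 i \sqrt{2}$ ($O = \sqrt{4 - 22} = \sqrt{-18} = 3 i \sqrt{2} \approx 4.2426 i$)
$R{\left(t,x \right)} = -628$ ($R{\left(t,x \right)} = -8 + 4 \left(-155\right) = -8 - 620 = -628$)
$R{\left(\left(-5\right) 5 \left(-3\right),O \right)} + b{\left(52,-122 \right)} = -628 + \frac{1}{9} \left(-122\right) = -628 - \frac{122}{9} = - \frac{5774}{9}$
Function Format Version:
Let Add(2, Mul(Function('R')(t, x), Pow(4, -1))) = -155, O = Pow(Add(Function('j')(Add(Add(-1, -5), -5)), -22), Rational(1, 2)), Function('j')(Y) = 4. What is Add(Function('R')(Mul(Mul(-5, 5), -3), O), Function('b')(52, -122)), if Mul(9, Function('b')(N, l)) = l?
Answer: Rational(-5774, 9) ≈ -641.56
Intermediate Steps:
Function('b')(N, l) = Mul(Rational(1, 9), l)
O = Mul(3, I, Pow(2, Rational(1, 2))) (O = Pow(Add(4, -22), Rational(1, 2)) = Pow(-18, Rational(1, 2)) = Mul(3, I, Pow(2, Rational(1, 2))) ≈ Mul(4.2426, I))
Function('R')(t, x) = -628 (Function('R')(t, x) = Add(-8, Mul(4, -155)) = Add(-8, -620) = -628)
Add(Function('R')(Mul(Mul(-5, 5), -3), O), Function('b')(52, -122)) = Add(-628, Mul(Rational(1, 9), -122)) = Add(-628, Rational(-122, 9)) = Rational(-5774, 9)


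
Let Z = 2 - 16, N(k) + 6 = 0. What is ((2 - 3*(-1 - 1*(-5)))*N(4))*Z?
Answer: -840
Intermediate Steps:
N(k) = -6 (N(k) = -6 + 0 = -6)
Z = -14
((2 - 3*(-1 - 1*(-5)))*N(4))*Z = ((2 - 3*(-1 - 1*(-5)))*(-6))*(-14) = ((2 - 3*(-1 + 5))*(-6))*(-14) = ((2 - 3*4)*(-6))*(-14) = ((2 - 12)*(-6))*(-14) = -10*(-6)*(-14) = 60*(-14) = -840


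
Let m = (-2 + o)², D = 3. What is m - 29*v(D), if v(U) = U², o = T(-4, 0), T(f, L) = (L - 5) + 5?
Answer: -257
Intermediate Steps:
T(f, L) = L (T(f, L) = (-5 + L) + 5 = L)
o = 0
m = 4 (m = (-2 + 0)² = (-2)² = 4)
m - 29*v(D) = 4 - 29*3² = 4 - 29*9 = 4 - 261 = -257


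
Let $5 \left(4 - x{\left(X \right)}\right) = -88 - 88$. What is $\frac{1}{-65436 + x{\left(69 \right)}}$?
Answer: $- \frac{5}{326984} \approx -1.5291 \cdot 10^{-5}$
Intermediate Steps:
$x{\left(X \right)} = \frac{196}{5}$ ($x{\left(X \right)} = 4 - \frac{-88 - 88}{5} = 4 - - \frac{176}{5} = 4 + \frac{176}{5} = \frac{196}{5}$)
$\frac{1}{-65436 + x{\left(69 \right)}} = \frac{1}{-65436 + \frac{196}{5}} = \frac{1}{- \frac{326984}{5}} = - \frac{5}{326984}$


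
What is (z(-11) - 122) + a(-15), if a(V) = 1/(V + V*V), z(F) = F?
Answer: -27929/210 ≈ -133.00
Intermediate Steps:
a(V) = 1/(V + V**2)
(z(-11) - 122) + a(-15) = (-11 - 122) + 1/((-15)*(1 - 15)) = -133 - 1/15/(-14) = -133 - 1/15*(-1/14) = -133 + 1/210 = -27929/210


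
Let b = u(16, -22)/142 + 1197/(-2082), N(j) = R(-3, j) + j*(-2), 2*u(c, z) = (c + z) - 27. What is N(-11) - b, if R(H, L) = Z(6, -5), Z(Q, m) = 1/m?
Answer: 11082277/492740 ≈ 22.491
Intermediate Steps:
u(c, z) = -27/2 + c/2 + z/2 (u(c, z) = ((c + z) - 27)/2 = (-27 + c + z)/2 = -27/2 + c/2 + z/2)
R(H, L) = -⅕ (R(H, L) = 1/(-5) = -⅕)
N(j) = -⅕ - 2*j (N(j) = -⅕ + j*(-2) = -⅕ - 2*j)
b = -68109/98548 (b = (-27/2 + (½)*16 + (½)*(-22))/142 + 1197/(-2082) = (-27/2 + 8 - 11)*(1/142) + 1197*(-1/2082) = -33/2*1/142 - 399/694 = -33/284 - 399/694 = -68109/98548 ≈ -0.69112)
N(-11) - b = (-⅕ - 2*(-11)) - 1*(-68109/98548) = (-⅕ + 22) + 68109/98548 = 109/5 + 68109/98548 = 11082277/492740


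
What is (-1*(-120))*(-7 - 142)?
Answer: -17880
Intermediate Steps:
(-1*(-120))*(-7 - 142) = 120*(-149) = -17880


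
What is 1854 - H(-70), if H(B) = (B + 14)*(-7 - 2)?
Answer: 1350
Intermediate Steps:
H(B) = -126 - 9*B (H(B) = (14 + B)*(-9) = -126 - 9*B)
1854 - H(-70) = 1854 - (-126 - 9*(-70)) = 1854 - (-126 + 630) = 1854 - 1*504 = 1854 - 504 = 1350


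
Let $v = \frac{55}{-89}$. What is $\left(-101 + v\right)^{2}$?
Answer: $\frac{81793936}{7921} \approx 10326.0$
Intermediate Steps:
$v = - \frac{55}{89}$ ($v = 55 \left(- \frac{1}{89}\right) = - \frac{55}{89} \approx -0.61798$)
$\left(-101 + v\right)^{2} = \left(-101 - \frac{55}{89}\right)^{2} = \left(- \frac{9044}{89}\right)^{2} = \frac{81793936}{7921}$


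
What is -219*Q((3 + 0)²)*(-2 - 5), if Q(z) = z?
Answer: 13797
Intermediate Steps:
-219*Q((3 + 0)²)*(-2 - 5) = -219*(3 + 0)²*(-2 - 5) = -219*3²*(-7) = -1971*(-7) = -219*(-63) = 13797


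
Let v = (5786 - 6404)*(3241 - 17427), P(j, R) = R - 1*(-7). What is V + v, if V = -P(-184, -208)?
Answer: 8767149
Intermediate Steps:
P(j, R) = 7 + R (P(j, R) = R + 7 = 7 + R)
v = 8766948 (v = -618*(-14186) = 8766948)
V = 201 (V = -(7 - 208) = -1*(-201) = 201)
V + v = 201 + 8766948 = 8767149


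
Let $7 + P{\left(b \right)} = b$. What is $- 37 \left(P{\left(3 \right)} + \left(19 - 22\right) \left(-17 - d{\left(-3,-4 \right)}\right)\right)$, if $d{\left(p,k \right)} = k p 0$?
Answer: $-1739$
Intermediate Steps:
$d{\left(p,k \right)} = 0$
$P{\left(b \right)} = -7 + b$
$- 37 \left(P{\left(3 \right)} + \left(19 - 22\right) \left(-17 - d{\left(-3,-4 \right)}\right)\right) = - 37 \left(\left(-7 + 3\right) + \left(19 - 22\right) \left(-17 + \left(0 - 0\right)\right)\right) = - 37 \left(-4 - 3 \left(-17 + \left(0 + 0\right)\right)\right) = - 37 \left(-4 - 3 \left(-17 + 0\right)\right) = - 37 \left(-4 - -51\right) = - 37 \left(-4 + 51\right) = \left(-37\right) 47 = -1739$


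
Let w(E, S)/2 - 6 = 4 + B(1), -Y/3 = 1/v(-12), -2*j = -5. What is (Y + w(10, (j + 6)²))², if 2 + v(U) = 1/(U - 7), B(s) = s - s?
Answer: 77841/169 ≈ 460.60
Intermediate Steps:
j = 5/2 (j = -½*(-5) = 5/2 ≈ 2.5000)
B(s) = 0
v(U) = -2 + 1/(-7 + U) (v(U) = -2 + 1/(U - 7) = -2 + 1/(-7 + U))
Y = 19/13 (Y = -3*(-7 - 12)/(15 - 2*(-12)) = -3*(-19/(15 + 24)) = -3/((-1/19*39)) = -3/(-39/19) = -3*(-19/39) = 19/13 ≈ 1.4615)
w(E, S) = 20 (w(E, S) = 12 + 2*(4 + 0) = 12 + 2*4 = 12 + 8 = 20)
(Y + w(10, (j + 6)²))² = (19/13 + 20)² = (279/13)² = 77841/169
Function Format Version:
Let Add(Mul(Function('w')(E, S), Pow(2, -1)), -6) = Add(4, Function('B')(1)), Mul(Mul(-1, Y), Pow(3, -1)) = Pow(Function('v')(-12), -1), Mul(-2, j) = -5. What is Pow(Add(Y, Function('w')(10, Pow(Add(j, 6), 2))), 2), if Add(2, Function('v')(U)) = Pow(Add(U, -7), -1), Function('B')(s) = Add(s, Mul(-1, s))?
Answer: Rational(77841, 169) ≈ 460.60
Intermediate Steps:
j = Rational(5, 2) (j = Mul(Rational(-1, 2), -5) = Rational(5, 2) ≈ 2.5000)
Function('B')(s) = 0
Function('v')(U) = Add(-2, Pow(Add(-7, U), -1)) (Function('v')(U) = Add(-2, Pow(Add(U, -7), -1)) = Add(-2, Pow(Add(-7, U), -1)))
Y = Rational(19, 13) (Y = Mul(-3, Pow(Mul(Pow(Add(-7, -12), -1), Add(15, Mul(-2, -12))), -1)) = Mul(-3, Pow(Mul(Pow(-19, -1), Add(15, 24)), -1)) = Mul(-3, Pow(Mul(Rational(-1, 19), 39), -1)) = Mul(-3, Pow(Rational(-39, 19), -1)) = Mul(-3, Rational(-19, 39)) = Rational(19, 13) ≈ 1.4615)
Function('w')(E, S) = 20 (Function('w')(E, S) = Add(12, Mul(2, Add(4, 0))) = Add(12, Mul(2, 4)) = Add(12, 8) = 20)
Pow(Add(Y, Function('w')(10, Pow(Add(j, 6), 2))), 2) = Pow(Add(Rational(19, 13), 20), 2) = Pow(Rational(279, 13), 2) = Rational(77841, 169)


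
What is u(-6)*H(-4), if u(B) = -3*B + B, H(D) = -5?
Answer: -60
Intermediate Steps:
u(B) = -2*B
u(-6)*H(-4) = -2*(-6)*(-5) = 12*(-5) = -60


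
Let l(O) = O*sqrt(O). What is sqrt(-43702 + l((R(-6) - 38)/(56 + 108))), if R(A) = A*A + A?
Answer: sqrt(-73463062 - 2*I*sqrt(82))/41 ≈ 2.5768e-5 - 209.05*I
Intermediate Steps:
R(A) = A + A**2 (R(A) = A**2 + A = A + A**2)
l(O) = O**(3/2)
sqrt(-43702 + l((R(-6) - 38)/(56 + 108))) = sqrt(-43702 + ((-6*(1 - 6) - 38)/(56 + 108))**(3/2)) = sqrt(-43702 + ((-6*(-5) - 38)/164)**(3/2)) = sqrt(-43702 + ((30 - 38)*(1/164))**(3/2)) = sqrt(-43702 + (-8*1/164)**(3/2)) = sqrt(-43702 + (-2/41)**(3/2)) = sqrt(-43702 - 2*I*sqrt(82)/1681)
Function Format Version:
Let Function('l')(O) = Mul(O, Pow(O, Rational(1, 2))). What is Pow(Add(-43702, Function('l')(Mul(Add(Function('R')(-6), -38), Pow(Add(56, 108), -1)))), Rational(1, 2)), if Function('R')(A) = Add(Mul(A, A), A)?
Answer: Mul(Rational(1, 41), Pow(Add(-73463062, Mul(-2, I, Pow(82, Rational(1, 2)))), Rational(1, 2))) ≈ Add(2.5768e-5, Mul(-209.05, I))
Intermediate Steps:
Function('R')(A) = Add(A, Pow(A, 2)) (Function('R')(A) = Add(Pow(A, 2), A) = Add(A, Pow(A, 2)))
Function('l')(O) = Pow(O, Rational(3, 2))
Pow(Add(-43702, Function('l')(Mul(Add(Function('R')(-6), -38), Pow(Add(56, 108), -1)))), Rational(1, 2)) = Pow(Add(-43702, Pow(Mul(Add(Mul(-6, Add(1, -6)), -38), Pow(Add(56, 108), -1)), Rational(3, 2))), Rational(1, 2)) = Pow(Add(-43702, Pow(Mul(Add(Mul(-6, -5), -38), Pow(164, -1)), Rational(3, 2))), Rational(1, 2)) = Pow(Add(-43702, Pow(Mul(Add(30, -38), Rational(1, 164)), Rational(3, 2))), Rational(1, 2)) = Pow(Add(-43702, Pow(Mul(-8, Rational(1, 164)), Rational(3, 2))), Rational(1, 2)) = Pow(Add(-43702, Pow(Rational(-2, 41), Rational(3, 2))), Rational(1, 2)) = Pow(Add(-43702, Mul(Rational(-2, 1681), I, Pow(82, Rational(1, 2)))), Rational(1, 2))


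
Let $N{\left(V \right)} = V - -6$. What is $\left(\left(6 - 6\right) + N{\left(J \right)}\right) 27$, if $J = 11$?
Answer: $459$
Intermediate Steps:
$N{\left(V \right)} = 6 + V$ ($N{\left(V \right)} = V + 6 = 6 + V$)
$\left(\left(6 - 6\right) + N{\left(J \right)}\right) 27 = \left(\left(6 - 6\right) + \left(6 + 11\right)\right) 27 = \left(\left(6 - 6\right) + 17\right) 27 = \left(0 + 17\right) 27 = 17 \cdot 27 = 459$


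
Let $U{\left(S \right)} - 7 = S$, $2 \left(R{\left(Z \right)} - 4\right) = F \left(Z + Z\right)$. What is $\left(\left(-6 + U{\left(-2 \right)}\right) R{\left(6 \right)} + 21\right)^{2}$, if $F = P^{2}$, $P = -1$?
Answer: $121$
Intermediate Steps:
$F = 1$ ($F = \left(-1\right)^{2} = 1$)
$R{\left(Z \right)} = 4 + Z$ ($R{\left(Z \right)} = 4 + \frac{1 \left(Z + Z\right)}{2} = 4 + \frac{1 \cdot 2 Z}{2} = 4 + \frac{2 Z}{2} = 4 + Z$)
$U{\left(S \right)} = 7 + S$
$\left(\left(-6 + U{\left(-2 \right)}\right) R{\left(6 \right)} + 21\right)^{2} = \left(\left(-6 + \left(7 - 2\right)\right) \left(4 + 6\right) + 21\right)^{2} = \left(\left(-6 + 5\right) 10 + 21\right)^{2} = \left(\left(-1\right) 10 + 21\right)^{2} = \left(-10 + 21\right)^{2} = 11^{2} = 121$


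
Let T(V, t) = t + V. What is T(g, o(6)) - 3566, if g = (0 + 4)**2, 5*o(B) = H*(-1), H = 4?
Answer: -17754/5 ≈ -3550.8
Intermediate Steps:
o(B) = -4/5 (o(B) = (4*(-1))/5 = (1/5)*(-4) = -4/5)
g = 16 (g = 4**2 = 16)
T(V, t) = V + t
T(g, o(6)) - 3566 = (16 - 4/5) - 3566 = 76/5 - 3566 = -17754/5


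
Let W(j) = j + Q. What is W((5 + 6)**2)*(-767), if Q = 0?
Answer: -92807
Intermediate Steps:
W(j) = j (W(j) = j + 0 = j)
W((5 + 6)**2)*(-767) = (5 + 6)**2*(-767) = 11**2*(-767) = 121*(-767) = -92807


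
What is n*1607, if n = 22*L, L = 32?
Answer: 1131328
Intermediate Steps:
n = 704 (n = 22*32 = 704)
n*1607 = 704*1607 = 1131328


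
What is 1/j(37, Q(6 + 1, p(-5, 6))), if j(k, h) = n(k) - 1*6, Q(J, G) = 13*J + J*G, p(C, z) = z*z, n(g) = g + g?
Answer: 1/68 ≈ 0.014706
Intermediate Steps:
n(g) = 2*g
p(C, z) = z²
Q(J, G) = 13*J + G*J
j(k, h) = -6 + 2*k (j(k, h) = 2*k - 1*6 = 2*k - 6 = -6 + 2*k)
1/j(37, Q(6 + 1, p(-5, 6))) = 1/(-6 + 2*37) = 1/(-6 + 74) = 1/68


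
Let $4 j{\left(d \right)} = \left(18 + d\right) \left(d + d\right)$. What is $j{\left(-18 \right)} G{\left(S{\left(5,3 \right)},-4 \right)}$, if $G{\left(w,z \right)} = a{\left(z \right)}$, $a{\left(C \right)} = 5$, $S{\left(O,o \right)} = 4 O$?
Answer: $0$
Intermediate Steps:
$G{\left(w,z \right)} = 5$
$j{\left(d \right)} = \frac{d \left(18 + d\right)}{2}$ ($j{\left(d \right)} = \frac{\left(18 + d\right) \left(d + d\right)}{4} = \frac{\left(18 + d\right) 2 d}{4} = \frac{2 d \left(18 + d\right)}{4} = \frac{d \left(18 + d\right)}{2}$)
$j{\left(-18 \right)} G{\left(S{\left(5,3 \right)},-4 \right)} = \frac{1}{2} \left(-18\right) \left(18 - 18\right) 5 = \frac{1}{2} \left(-18\right) 0 \cdot 5 = 0 \cdot 5 = 0$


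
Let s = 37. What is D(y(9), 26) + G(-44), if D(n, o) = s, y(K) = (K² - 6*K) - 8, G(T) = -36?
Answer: 1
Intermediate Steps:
y(K) = -8 + K² - 6*K
D(n, o) = 37
D(y(9), 26) + G(-44) = 37 - 36 = 1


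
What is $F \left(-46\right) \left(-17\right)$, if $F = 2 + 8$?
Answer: $7820$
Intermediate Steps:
$F = 10$
$F \left(-46\right) \left(-17\right) = 10 \left(-46\right) \left(-17\right) = \left(-460\right) \left(-17\right) = 7820$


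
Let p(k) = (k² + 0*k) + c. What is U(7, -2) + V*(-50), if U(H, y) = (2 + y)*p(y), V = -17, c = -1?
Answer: 850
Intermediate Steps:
p(k) = -1 + k² (p(k) = (k² + 0*k) - 1 = (k² + 0) - 1 = k² - 1 = -1 + k²)
U(H, y) = (-1 + y²)*(2 + y) (U(H, y) = (2 + y)*(-1 + y²) = (-1 + y²)*(2 + y))
U(7, -2) + V*(-50) = (-1 + (-2)²)*(2 - 2) - 17*(-50) = (-1 + 4)*0 + 850 = 3*0 + 850 = 0 + 850 = 850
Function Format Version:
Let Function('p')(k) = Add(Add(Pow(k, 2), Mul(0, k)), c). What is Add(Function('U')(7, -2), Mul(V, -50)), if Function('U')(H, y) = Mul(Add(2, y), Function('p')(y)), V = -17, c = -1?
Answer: 850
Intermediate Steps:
Function('p')(k) = Add(-1, Pow(k, 2)) (Function('p')(k) = Add(Add(Pow(k, 2), Mul(0, k)), -1) = Add(Add(Pow(k, 2), 0), -1) = Add(Pow(k, 2), -1) = Add(-1, Pow(k, 2)))
Function('U')(H, y) = Mul(Add(-1, Pow(y, 2)), Add(2, y)) (Function('U')(H, y) = Mul(Add(2, y), Add(-1, Pow(y, 2))) = Mul(Add(-1, Pow(y, 2)), Add(2, y)))
Add(Function('U')(7, -2), Mul(V, -50)) = Add(Mul(Add(-1, Pow(-2, 2)), Add(2, -2)), Mul(-17, -50)) = Add(Mul(Add(-1, 4), 0), 850) = Add(Mul(3, 0), 850) = Add(0, 850) = 850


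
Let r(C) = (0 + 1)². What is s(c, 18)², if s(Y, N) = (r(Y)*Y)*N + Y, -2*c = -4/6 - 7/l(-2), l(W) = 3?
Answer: 3249/4 ≈ 812.25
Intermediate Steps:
r(C) = 1 (r(C) = 1² = 1)
c = 3/2 (c = -(-4/6 - 7/3)/2 = -(-4*⅙ - 7*⅓)/2 = -(-⅔ - 7/3)/2 = -½*(-3) = 3/2 ≈ 1.5000)
s(Y, N) = Y + N*Y (s(Y, N) = (1*Y)*N + Y = Y*N + Y = N*Y + Y = Y + N*Y)
s(c, 18)² = (3*(1 + 18)/2)² = ((3/2)*19)² = (57/2)² = 3249/4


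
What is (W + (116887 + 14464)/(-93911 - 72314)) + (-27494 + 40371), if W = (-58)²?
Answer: 2699528874/166225 ≈ 16240.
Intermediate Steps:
W = 3364
(W + (116887 + 14464)/(-93911 - 72314)) + (-27494 + 40371) = (3364 + (116887 + 14464)/(-93911 - 72314)) + (-27494 + 40371) = (3364 + 131351/(-166225)) + 12877 = (3364 + 131351*(-1/166225)) + 12877 = (3364 - 131351/166225) + 12877 = 559049549/166225 + 12877 = 2699528874/166225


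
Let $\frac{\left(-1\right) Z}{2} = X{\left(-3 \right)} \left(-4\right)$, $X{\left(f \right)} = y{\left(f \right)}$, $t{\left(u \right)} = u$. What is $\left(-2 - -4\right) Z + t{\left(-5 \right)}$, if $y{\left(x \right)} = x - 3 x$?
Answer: $91$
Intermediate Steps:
$y{\left(x \right)} = - 2 x$
$X{\left(f \right)} = - 2 f$
$Z = 48$ ($Z = - 2 \left(-2\right) \left(-3\right) \left(-4\right) = - 2 \cdot 6 \left(-4\right) = \left(-2\right) \left(-24\right) = 48$)
$\left(-2 - -4\right) Z + t{\left(-5 \right)} = \left(-2 - -4\right) 48 - 5 = \left(-2 + 4\right) 48 - 5 = 2 \cdot 48 - 5 = 96 - 5 = 91$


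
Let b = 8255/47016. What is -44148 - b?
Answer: -2075670623/47016 ≈ -44148.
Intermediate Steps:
b = 8255/47016 (b = 8255*(1/47016) = 8255/47016 ≈ 0.17558)
-44148 - b = -44148 - 1*8255/47016 = -44148 - 8255/47016 = -2075670623/47016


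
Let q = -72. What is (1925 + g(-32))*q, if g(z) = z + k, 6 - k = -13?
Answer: -137664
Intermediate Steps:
k = 19 (k = 6 - 1*(-13) = 6 + 13 = 19)
g(z) = 19 + z (g(z) = z + 19 = 19 + z)
(1925 + g(-32))*q = (1925 + (19 - 32))*(-72) = (1925 - 13)*(-72) = 1912*(-72) = -137664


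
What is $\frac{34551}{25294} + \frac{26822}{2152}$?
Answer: $\frac{188197355}{13608172} \approx 13.83$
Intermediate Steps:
$\frac{34551}{25294} + \frac{26822}{2152} = 34551 \cdot \frac{1}{25294} + 26822 \cdot \frac{1}{2152} = \frac{34551}{25294} + \frac{13411}{1076} = \frac{188197355}{13608172}$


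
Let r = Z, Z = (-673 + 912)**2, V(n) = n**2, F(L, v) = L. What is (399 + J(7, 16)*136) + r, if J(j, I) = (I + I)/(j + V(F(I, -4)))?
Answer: 15132112/263 ≈ 57537.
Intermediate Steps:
J(j, I) = 2*I/(j + I**2) (J(j, I) = (I + I)/(j + I**2) = (2*I)/(j + I**2) = 2*I/(j + I**2))
Z = 57121 (Z = 239**2 = 57121)
r = 57121
(399 + J(7, 16)*136) + r = (399 + (2*16/(7 + 16**2))*136) + 57121 = (399 + (2*16/(7 + 256))*136) + 57121 = (399 + (2*16/263)*136) + 57121 = (399 + (2*16*(1/263))*136) + 57121 = (399 + (32/263)*136) + 57121 = (399 + 4352/263) + 57121 = 109289/263 + 57121 = 15132112/263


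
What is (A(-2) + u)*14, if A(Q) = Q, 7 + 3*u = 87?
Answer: 1036/3 ≈ 345.33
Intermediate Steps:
u = 80/3 (u = -7/3 + (1/3)*87 = -7/3 + 29 = 80/3 ≈ 26.667)
(A(-2) + u)*14 = (-2 + 80/3)*14 = (74/3)*14 = 1036/3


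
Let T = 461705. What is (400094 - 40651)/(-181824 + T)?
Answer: 51349/39983 ≈ 1.2843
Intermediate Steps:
(400094 - 40651)/(-181824 + T) = (400094 - 40651)/(-181824 + 461705) = 359443/279881 = 359443*(1/279881) = 51349/39983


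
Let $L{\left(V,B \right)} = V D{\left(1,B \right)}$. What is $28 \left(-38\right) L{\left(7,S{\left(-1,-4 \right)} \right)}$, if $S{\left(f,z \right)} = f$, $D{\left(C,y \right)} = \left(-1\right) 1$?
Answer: $7448$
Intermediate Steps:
$D{\left(C,y \right)} = -1$
$L{\left(V,B \right)} = - V$ ($L{\left(V,B \right)} = V \left(-1\right) = - V$)
$28 \left(-38\right) L{\left(7,S{\left(-1,-4 \right)} \right)} = 28 \left(-38\right) \left(\left(-1\right) 7\right) = \left(-1064\right) \left(-7\right) = 7448$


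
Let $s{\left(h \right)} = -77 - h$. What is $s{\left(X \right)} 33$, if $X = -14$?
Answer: $-2079$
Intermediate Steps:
$s{\left(X \right)} 33 = \left(-77 - -14\right) 33 = \left(-77 + 14\right) 33 = \left(-63\right) 33 = -2079$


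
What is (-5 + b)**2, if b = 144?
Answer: 19321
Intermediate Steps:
(-5 + b)**2 = (-5 + 144)**2 = 139**2 = 19321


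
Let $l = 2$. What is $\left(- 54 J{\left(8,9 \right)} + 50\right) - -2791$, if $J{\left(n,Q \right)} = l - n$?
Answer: $3165$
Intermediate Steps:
$J{\left(n,Q \right)} = 2 - n$
$\left(- 54 J{\left(8,9 \right)} + 50\right) - -2791 = \left(- 54 \left(2 - 8\right) + 50\right) - -2791 = \left(- 54 \left(2 - 8\right) + 50\right) + 2791 = \left(\left(-54\right) \left(-6\right) + 50\right) + 2791 = \left(324 + 50\right) + 2791 = 374 + 2791 = 3165$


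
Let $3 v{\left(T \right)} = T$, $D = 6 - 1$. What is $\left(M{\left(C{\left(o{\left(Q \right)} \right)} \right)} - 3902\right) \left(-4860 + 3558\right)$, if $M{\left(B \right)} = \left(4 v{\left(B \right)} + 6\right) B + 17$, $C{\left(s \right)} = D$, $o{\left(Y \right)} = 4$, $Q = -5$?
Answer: $4975810$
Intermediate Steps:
$D = 5$ ($D = 6 - 1 = 5$)
$v{\left(T \right)} = \frac{T}{3}$
$C{\left(s \right)} = 5$
$M{\left(B \right)} = 17 + B \left(6 + \frac{4 B}{3}\right)$ ($M{\left(B \right)} = \left(4 \frac{B}{3} + 6\right) B + 17 = \left(\frac{4 B}{3} + 6\right) B + 17 = \left(6 + \frac{4 B}{3}\right) B + 17 = B \left(6 + \frac{4 B}{3}\right) + 17 = 17 + B \left(6 + \frac{4 B}{3}\right)$)
$\left(M{\left(C{\left(o{\left(Q \right)} \right)} \right)} - 3902\right) \left(-4860 + 3558\right) = \left(\left(17 + 6 \cdot 5 + \frac{4 \cdot 5^{2}}{3}\right) - 3902\right) \left(-4860 + 3558\right) = \left(\left(17 + 30 + \frac{4}{3} \cdot 25\right) - 3902\right) \left(-1302\right) = \left(\left(17 + 30 + \frac{100}{3}\right) - 3902\right) \left(-1302\right) = \left(\frac{241}{3} - 3902\right) \left(-1302\right) = \left(- \frac{11465}{3}\right) \left(-1302\right) = 4975810$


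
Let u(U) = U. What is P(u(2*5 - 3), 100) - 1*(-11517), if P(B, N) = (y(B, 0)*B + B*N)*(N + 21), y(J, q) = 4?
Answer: 99605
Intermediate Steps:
P(B, N) = (21 + N)*(4*B + B*N) (P(B, N) = (4*B + B*N)*(N + 21) = (4*B + B*N)*(21 + N) = (21 + N)*(4*B + B*N))
P(u(2*5 - 3), 100) - 1*(-11517) = (2*5 - 3)*(84 + 100² + 25*100) - 1*(-11517) = (10 - 3)*(84 + 10000 + 2500) + 11517 = 7*12584 + 11517 = 88088 + 11517 = 99605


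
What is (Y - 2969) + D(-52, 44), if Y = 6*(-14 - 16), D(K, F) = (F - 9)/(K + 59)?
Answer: -3144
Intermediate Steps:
D(K, F) = (-9 + F)/(59 + K)
Y = -180 (Y = 6*(-30) = -180)
(Y - 2969) + D(-52, 44) = (-180 - 2969) + (-9 + 44)/(59 - 52) = -3149 + 35/7 = -3149 + (⅐)*35 = -3149 + 5 = -3144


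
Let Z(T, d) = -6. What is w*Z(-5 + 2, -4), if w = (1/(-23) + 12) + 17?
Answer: -3996/23 ≈ -173.74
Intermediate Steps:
w = 666/23 (w = (-1/23 + 12) + 17 = 275/23 + 17 = 666/23 ≈ 28.957)
w*Z(-5 + 2, -4) = (666/23)*(-6) = -3996/23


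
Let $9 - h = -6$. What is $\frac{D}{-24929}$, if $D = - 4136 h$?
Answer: $\frac{62040}{24929} \approx 2.4887$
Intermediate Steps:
$h = 15$ ($h = 9 - -6 = 9 + 6 = 15$)
$D = -62040$ ($D = \left(-4136\right) 15 = -62040$)
$\frac{D}{-24929} = - \frac{62040}{-24929} = \left(-62040\right) \left(- \frac{1}{24929}\right) = \frac{62040}{24929}$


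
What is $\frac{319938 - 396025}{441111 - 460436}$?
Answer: $\frac{76087}{19325} \approx 3.9372$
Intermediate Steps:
$\frac{319938 - 396025}{441111 - 460436} = - \frac{76087}{-19325} = \left(-76087\right) \left(- \frac{1}{19325}\right) = \frac{76087}{19325}$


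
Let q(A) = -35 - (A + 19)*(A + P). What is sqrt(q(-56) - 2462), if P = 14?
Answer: I*sqrt(4051) ≈ 63.647*I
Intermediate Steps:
q(A) = -35 - (14 + A)*(19 + A) (q(A) = -35 - (A + 19)*(A + 14) = -35 - (19 + A)*(14 + A) = -35 - (14 + A)*(19 + A))
sqrt(q(-56) - 2462) = sqrt((-301 - 1*(-56)**2 - 33*(-56)) - 2462) = sqrt((-301 - 1*3136 + 1848) - 2462) = sqrt((-301 - 3136 + 1848) - 2462) = sqrt(-1589 - 2462) = sqrt(-4051) = I*sqrt(4051)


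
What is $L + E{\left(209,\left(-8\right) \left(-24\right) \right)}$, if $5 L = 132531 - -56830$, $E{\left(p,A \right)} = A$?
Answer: $\frac{190321}{5} \approx 38064.0$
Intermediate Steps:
$L = \frac{189361}{5}$ ($L = \frac{132531 - -56830}{5} = \frac{132531 + 56830}{5} = \frac{1}{5} \cdot 189361 = \frac{189361}{5} \approx 37872.0$)
$L + E{\left(209,\left(-8\right) \left(-24\right) \right)} = \frac{189361}{5} - -192 = \frac{189361}{5} + 192 = \frac{190321}{5}$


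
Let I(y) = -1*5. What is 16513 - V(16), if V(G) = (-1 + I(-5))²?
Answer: 16477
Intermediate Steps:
I(y) = -5
V(G) = 36 (V(G) = (-1 - 5)² = (-6)² = 36)
16513 - V(16) = 16513 - 1*36 = 16513 - 36 = 16477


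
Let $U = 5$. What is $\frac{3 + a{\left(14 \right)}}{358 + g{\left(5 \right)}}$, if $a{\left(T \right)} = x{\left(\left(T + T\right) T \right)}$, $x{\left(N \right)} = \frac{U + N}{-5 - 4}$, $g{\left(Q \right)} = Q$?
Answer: $- \frac{370}{3267} \approx -0.11325$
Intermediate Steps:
$x{\left(N \right)} = - \frac{5}{9} - \frac{N}{9}$ ($x{\left(N \right)} = \frac{5 + N}{-5 - 4} = \frac{5 + N}{-9} = \left(5 + N\right) \left(- \frac{1}{9}\right) = - \frac{5}{9} - \frac{N}{9}$)
$a{\left(T \right)} = - \frac{5}{9} - \frac{2 T^{2}}{9}$ ($a{\left(T \right)} = - \frac{5}{9} - \frac{\left(T + T\right) T}{9} = - \frac{5}{9} - \frac{2 T T}{9} = - \frac{5}{9} - \frac{2 T^{2}}{9}$)
$\frac{3 + a{\left(14 \right)}}{358 + g{\left(5 \right)}} = \frac{3 - \left(\frac{5}{9} + \frac{2 \cdot 14^{2}}{9}\right)}{358 + 5} = \frac{3 - \frac{397}{9}}{363} = \left(3 - \frac{397}{9}\right) \frac{1}{363} = \left(- \frac{370}{9}\right) \frac{1}{363} = - \frac{370}{3267}$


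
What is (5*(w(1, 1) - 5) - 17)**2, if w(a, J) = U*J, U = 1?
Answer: 1369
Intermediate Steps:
w(a, J) = J (w(a, J) = 1*J = J)
(5*(w(1, 1) - 5) - 17)**2 = (5*(1 - 5) - 17)**2 = (5*(-4) - 17)**2 = (-20 - 17)**2 = (-37)**2 = 1369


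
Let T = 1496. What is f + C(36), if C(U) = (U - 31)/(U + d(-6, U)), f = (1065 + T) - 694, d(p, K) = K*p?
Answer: 67211/36 ≈ 1867.0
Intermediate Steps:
f = 1867 (f = (1065 + 1496) - 694 = 2561 - 694 = 1867)
C(U) = -(-31 + U)/(5*U) (C(U) = (U - 31)/(U + U*(-6)) = (-31 + U)/(U - 6*U) = (-31 + U)/((-5*U)) = (-31 + U)*(-1/(5*U)) = -(-31 + U)/(5*U))
f + C(36) = 1867 + (1/5)*(31 - 1*36)/36 = 1867 + (1/5)*(1/36)*(31 - 36) = 1867 + (1/5)*(1/36)*(-5) = 1867 - 1/36 = 67211/36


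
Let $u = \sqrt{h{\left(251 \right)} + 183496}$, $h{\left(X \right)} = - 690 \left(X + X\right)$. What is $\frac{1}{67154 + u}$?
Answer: $\frac{33577}{2254911300} - \frac{i \sqrt{40721}}{2254911300} \approx 1.4891 \cdot 10^{-5} - 8.9491 \cdot 10^{-8} i$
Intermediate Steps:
$h{\left(X \right)} = - 1380 X$ ($h{\left(X \right)} = - 690 \cdot 2 X = - 1380 X$)
$u = 2 i \sqrt{40721}$ ($u = \sqrt{\left(-1380\right) 251 + 183496} = \sqrt{-346380 + 183496} = \sqrt{-162884} = 2 i \sqrt{40721} \approx 403.59 i$)
$\frac{1}{67154 + u} = \frac{1}{67154 + 2 i \sqrt{40721}}$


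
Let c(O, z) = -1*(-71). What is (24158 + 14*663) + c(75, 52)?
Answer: 33511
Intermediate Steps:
c(O, z) = 71
(24158 + 14*663) + c(75, 52) = (24158 + 14*663) + 71 = (24158 + 9282) + 71 = 33440 + 71 = 33511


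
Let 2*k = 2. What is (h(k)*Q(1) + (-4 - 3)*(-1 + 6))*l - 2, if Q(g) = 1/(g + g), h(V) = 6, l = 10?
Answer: -322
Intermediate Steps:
k = 1 (k = (½)*2 = 1)
Q(g) = 1/(2*g)
(h(k)*Q(1) + (-4 - 3)*(-1 + 6))*l - 2 = (6*((½)/1) + (-4 - 3)*(-1 + 6))*10 - 2 = (6*((½)*1) - 7*5)*10 - 2 = (6*(½) - 35)*10 - 2 = (3 - 35)*10 - 2 = -32*10 - 2 = -320 - 2 = -322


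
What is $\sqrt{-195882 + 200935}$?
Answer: $\sqrt{5053} \approx 71.084$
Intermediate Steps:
$\sqrt{-195882 + 200935} = \sqrt{5053}$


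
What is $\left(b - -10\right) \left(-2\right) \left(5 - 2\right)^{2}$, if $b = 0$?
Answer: $-180$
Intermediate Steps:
$\left(b - -10\right) \left(-2\right) \left(5 - 2\right)^{2} = \left(0 - -10\right) \left(-2\right) \left(5 - 2\right)^{2} = \left(0 + 10\right) \left(-2\right) 3^{2} = 10 \left(-2\right) 9 = \left(-20\right) 9 = -180$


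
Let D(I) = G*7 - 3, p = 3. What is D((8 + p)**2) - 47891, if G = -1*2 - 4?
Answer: -47936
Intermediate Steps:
G = -6 (G = -2 - 4 = -6)
D(I) = -45 (D(I) = -6*7 - 3 = -42 - 3 = -45)
D((8 + p)**2) - 47891 = -45 - 47891 = -47936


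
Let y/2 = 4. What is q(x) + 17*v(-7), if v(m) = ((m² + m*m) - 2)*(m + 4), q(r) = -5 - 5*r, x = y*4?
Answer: -5061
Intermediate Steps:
y = 8 (y = 2*4 = 8)
x = 32 (x = 8*4 = 32)
q(r) = -5 - 5*r
v(m) = (-2 + 2*m²)*(4 + m) (v(m) = ((m² + m²) - 2)*(4 + m) = (2*m² - 2)*(4 + m) = (-2 + 2*m²)*(4 + m))
q(x) + 17*v(-7) = (-5 - 5*32) + 17*(-8 - 2*(-7) + 2*(-7)³ + 8*(-7)²) = (-5 - 160) + 17*(-8 + 14 + 2*(-343) + 8*49) = -165 + 17*(-8 + 14 - 686 + 392) = -165 + 17*(-288) = -165 - 4896 = -5061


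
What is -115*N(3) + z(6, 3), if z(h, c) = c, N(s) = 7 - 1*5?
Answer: -227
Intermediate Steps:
N(s) = 2 (N(s) = 7 - 5 = 2)
-115*N(3) + z(6, 3) = -115*2 + 3 = -230 + 3 = -227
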